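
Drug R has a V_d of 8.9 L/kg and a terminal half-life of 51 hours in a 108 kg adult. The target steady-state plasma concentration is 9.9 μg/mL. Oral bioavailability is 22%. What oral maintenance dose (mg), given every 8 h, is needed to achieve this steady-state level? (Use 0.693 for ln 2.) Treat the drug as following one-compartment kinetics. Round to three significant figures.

4700 mg

Total Vd = 8.9 × 108 = 961.2 L
CL = 0.693 × Vd / t½ = 0.693 × 961.2 / 51 = 13.06 L/h
D = CL × Css × τ / F = 13.06 × 9.9 × 8 / 0.22 = 4702 mg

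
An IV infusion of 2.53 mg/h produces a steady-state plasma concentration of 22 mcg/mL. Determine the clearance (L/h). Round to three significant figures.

At steady state, infusion rate = CL × Css, so CL = rate / Css.
CL = 2.53 / 22 = 0.1150 L/h

0.115 L/h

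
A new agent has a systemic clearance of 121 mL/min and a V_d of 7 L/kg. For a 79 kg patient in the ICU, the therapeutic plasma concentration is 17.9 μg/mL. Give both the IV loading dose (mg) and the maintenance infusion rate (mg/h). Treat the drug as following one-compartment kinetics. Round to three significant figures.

(a) 9900 mg; (b) 130 mg/h

Total Vd = 7 × 79 = 553.0 L
LD = Vd · C_target = 553.0 × 17.9 = 9899 mg
CL = 121 mL/min = 121 × 0.06 = 7.260 L/h
Infusion rate = 7.260 L/h × 17.9 mg/L = 130.0 mg/h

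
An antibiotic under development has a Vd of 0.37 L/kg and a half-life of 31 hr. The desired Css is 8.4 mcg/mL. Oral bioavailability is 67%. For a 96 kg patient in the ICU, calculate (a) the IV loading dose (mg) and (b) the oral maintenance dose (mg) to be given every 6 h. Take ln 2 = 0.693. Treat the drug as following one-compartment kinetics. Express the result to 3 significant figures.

(a) 298 mg; (b) 59.7 mg

Vd = 0.37 L/kg × 96 kg = 35.52 L
LD = Vd × C = 35.52 × 8.4 = 298.4 mg
CL = 0.693 × Vd / t½ = 0.693 × 35.52 / 31 = 0.7940 L/h
D = CL × Css × τ / F = 0.7940 × 8.4 × 6 / 0.67 = 59.73 mg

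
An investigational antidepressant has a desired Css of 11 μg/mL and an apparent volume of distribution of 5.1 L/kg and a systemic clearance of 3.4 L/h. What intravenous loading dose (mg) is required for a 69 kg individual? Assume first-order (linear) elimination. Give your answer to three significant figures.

Total Vd = 5.1 × 69 = 351.9 L
LD = Vd × C = 351.9 × 11.00 = 3871 mg

3870 mg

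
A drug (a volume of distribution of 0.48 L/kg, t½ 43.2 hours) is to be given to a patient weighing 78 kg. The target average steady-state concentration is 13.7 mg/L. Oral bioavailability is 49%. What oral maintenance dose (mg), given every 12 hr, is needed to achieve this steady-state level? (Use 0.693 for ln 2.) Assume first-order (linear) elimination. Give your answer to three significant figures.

202 mg

Total Vd = 0.48 × 78 = 37.44 L
CL = ln 2 · Vd / t½ = 0.693 × 37.44 / 43.2 = 0.6006 L/h
D = CL × Css × τ / F = 0.6006 × 13.7 × 12 / 0.49 = 201.5 mg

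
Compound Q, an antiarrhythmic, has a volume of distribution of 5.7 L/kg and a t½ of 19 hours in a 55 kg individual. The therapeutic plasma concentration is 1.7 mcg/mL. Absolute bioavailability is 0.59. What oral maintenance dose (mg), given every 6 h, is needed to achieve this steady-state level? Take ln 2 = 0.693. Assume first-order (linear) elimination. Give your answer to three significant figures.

Total Vd = 5.7 × 55 = 313.5 L
CL = 0.693 × Vd / t½ = 0.693 × 313.5 / 19 = 11.43 L/h
D = CL × Css × τ / F = 11.43 × 1.7 × 6 / 0.59 = 197.6 mg

198 mg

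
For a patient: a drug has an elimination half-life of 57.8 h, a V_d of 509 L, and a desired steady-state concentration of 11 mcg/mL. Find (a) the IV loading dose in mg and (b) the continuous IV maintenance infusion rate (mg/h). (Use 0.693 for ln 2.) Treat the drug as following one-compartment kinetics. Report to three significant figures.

(a) 5600 mg; (b) 67.1 mg/h

LD = Vd × C = 509.0 × 11 = 5599 mg
CL = 0.693 × Vd / t½ = 0.693 × 509.0 / 57.8 = 6.103 L/h
Infusion rate = CL × Css = 6.103 × 11 = 67.13 mg/h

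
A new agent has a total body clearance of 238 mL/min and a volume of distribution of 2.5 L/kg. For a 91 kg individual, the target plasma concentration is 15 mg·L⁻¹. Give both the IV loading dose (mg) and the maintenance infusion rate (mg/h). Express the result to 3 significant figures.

Vd = 2.5 L/kg × 91 kg = 227.5 L
LD = Vd · C_target = 227.5 × 15 = 3413 mg
Convert clearance: 238 mL/min × 60 min/h ÷ 1000 mL/L = 14.28 L/h
Infusion rate = 14.28 L/h × 15 mg/L = 214.2 mg/h

(a) 3410 mg; (b) 214 mg/h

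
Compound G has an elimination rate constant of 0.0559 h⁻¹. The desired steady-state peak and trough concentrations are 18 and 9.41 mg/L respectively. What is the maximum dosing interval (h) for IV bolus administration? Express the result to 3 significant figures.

Between IV bolus doses, concentration decays as C = C₀·e^(−kτ), so C_peak/C_trough = e^(kτ).
τ_max = ln(C_peak/C_trough) / k = ln(18/9.41) / 0.05590 = 0.6486 / 0.05590 = 11.60 h

11.6 h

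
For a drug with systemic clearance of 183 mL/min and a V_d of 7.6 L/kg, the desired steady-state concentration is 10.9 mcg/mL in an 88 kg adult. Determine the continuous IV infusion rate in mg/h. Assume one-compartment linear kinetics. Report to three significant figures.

120 mg/h

CL = 183 mL/min = 183 × 0.06 = 10.98 L/h
R₀ = 10.98 × 10.9 = 119.7 mg/h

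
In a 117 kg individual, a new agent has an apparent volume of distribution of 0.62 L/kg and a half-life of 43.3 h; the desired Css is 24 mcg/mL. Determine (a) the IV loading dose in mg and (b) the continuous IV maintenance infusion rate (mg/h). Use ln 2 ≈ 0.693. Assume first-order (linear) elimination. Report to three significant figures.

(a) 1740 mg; (b) 27.9 mg/h

Vd = 0.62 L/kg × 117 kg = 72.54 L
LD = Vd × C = 72.54 × 24 = 1741 mg
CL = 0.693 × Vd / t½ = 0.693 × 72.54 / 43.3 = 1.161 L/h
Infusion rate = CL × Css = 1.161 × 24 = 27.86 mg/h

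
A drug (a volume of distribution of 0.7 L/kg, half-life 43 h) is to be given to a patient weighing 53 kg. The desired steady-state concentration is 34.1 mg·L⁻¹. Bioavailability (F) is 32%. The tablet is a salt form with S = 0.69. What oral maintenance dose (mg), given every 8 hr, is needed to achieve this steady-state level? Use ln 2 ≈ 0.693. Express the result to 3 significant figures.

739 mg

Vd = 0.7 L/kg × 53 kg = 37.10 L
CL = 0.693 × Vd / t½ = 0.693 × 37.10 / 43 = 0.5979 L/h
D = CL × Css × τ / F / S = 0.5979 × 34.1 × 8 / 0.32 / 0.69 = 738.7 mg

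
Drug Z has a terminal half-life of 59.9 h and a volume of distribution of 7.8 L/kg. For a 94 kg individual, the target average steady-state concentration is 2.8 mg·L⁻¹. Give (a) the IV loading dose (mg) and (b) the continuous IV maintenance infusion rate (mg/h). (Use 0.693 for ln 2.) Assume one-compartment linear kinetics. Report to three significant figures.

Vd = 7.8 L/kg × 94 kg = 733.2 L
LD = Vd × C = 733.2 × 2.8 = 2053 mg
CL = 0.693 × Vd / t½ = 0.693 × 733.2 / 59.9 = 8.483 L/h
Infusion rate = CL × Css = 8.483 × 2.8 = 23.75 mg/h

(a) 2050 mg; (b) 23.8 mg/h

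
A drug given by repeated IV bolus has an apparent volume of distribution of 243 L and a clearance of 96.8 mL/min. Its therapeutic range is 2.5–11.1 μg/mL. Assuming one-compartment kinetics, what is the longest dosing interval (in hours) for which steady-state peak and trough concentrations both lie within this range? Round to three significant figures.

62.4 h

Convert clearance: 96.8 mL/min × 60 min/h ÷ 1000 mL/L = 5.808 L/h
k = CL / Vd = 5.808 / 243.0 = 0.02390 h⁻¹
Between IV bolus doses, concentration decays as C = C₀·e^(−kτ), so C_peak/C_trough = e^(kτ).
τ_max = ln(C_peak/C_trough) / k = ln(11.1/2.5) / 0.02390 = 1.491 / 0.02390 = 62.38 h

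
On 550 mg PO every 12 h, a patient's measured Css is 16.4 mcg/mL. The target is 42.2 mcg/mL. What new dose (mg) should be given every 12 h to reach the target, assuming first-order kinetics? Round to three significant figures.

1420 mg

For first-order elimination, Css ∝ F·D/(CL·τ); F and CL are unchanged, so Css ∝ D/τ.
D₂ = D₁ × (Css,target / Css,current) = 550 × 42.2/16.4 = 1415 mg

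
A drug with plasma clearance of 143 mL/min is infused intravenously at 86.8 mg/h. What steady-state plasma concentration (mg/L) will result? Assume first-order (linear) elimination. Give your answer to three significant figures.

CL = 143 mL/min = 143 × 0.06 = 8.580 L/h
Css = rate / CL = 86.8 / 8.580 = 10.12 mg/L

10.1 mg/L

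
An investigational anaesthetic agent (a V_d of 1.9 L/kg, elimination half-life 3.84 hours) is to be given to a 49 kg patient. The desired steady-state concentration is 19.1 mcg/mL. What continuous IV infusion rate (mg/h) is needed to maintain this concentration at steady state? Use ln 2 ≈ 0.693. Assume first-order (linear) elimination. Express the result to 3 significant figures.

321 mg/h

Total Vd = 1.9 × 49 = 93.10 L
k = 0.693/3.84 = 0.1805 h⁻¹, so CL = k·Vd = 0.1805 × 93.10 = 16.80 L/h
Infusion rate = CL × Css = 16.80 × 19.1 = 320.9 mg/h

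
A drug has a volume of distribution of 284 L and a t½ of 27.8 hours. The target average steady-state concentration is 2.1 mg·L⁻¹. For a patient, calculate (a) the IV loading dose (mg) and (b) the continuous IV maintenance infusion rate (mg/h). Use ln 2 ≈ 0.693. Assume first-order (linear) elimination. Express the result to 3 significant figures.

(a) 596 mg; (b) 14.9 mg/h

LD = Vd × C = 284.0 × 2.1 = 596.4 mg
CL = 0.693 × Vd / t½ = 0.693 × 284.0 / 27.8 = 7.080 L/h
Infusion rate = CL × Css = 7.080 × 2.1 = 14.87 mg/h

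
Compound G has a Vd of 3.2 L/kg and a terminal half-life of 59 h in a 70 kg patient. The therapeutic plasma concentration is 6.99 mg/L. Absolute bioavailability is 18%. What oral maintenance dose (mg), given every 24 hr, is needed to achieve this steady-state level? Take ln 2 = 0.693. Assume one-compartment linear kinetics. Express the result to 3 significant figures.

2450 mg

Total Vd = 3.2 × 70 = 224.0 L
CL = 0.693 × Vd / t½ = 0.693 × 224.0 / 59 = 2.631 L/h
D = CL × Css × τ / F = 2.631 × 6.99 × 24 / 0.18 = 2452 mg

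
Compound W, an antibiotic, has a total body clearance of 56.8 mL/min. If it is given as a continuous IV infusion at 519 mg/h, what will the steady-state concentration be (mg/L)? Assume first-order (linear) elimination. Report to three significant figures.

152 mg/L

Convert clearance: 56.8 mL/min × 60 min/h ÷ 1000 mL/L = 3.408 L/h
Css = rate / CL = 519 / 3.408 = 152.3 mg/L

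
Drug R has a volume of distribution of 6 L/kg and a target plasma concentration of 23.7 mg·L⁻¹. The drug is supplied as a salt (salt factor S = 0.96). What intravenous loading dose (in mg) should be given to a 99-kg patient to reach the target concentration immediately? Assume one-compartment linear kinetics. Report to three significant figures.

14700 mg

Vd(total) = 99 kg × 6 L/kg = 594.0 L
The loading dose fills Vd to the target concentration.
LD = Vd × C / S = 594.0 × 23.70 / 0.96 = 14660 mg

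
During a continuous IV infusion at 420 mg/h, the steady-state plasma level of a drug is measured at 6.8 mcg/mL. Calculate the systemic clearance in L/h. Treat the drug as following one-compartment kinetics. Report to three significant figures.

61.8 L/h

At steady state, infusion rate = CL × Css, so CL = rate / Css.
CL = 420 / 6.8 = 61.76 L/h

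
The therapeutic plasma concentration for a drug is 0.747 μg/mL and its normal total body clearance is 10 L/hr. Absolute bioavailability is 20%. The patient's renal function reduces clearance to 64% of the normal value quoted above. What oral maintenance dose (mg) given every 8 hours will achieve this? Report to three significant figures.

Patient clearance = 0.64 × 10.00 = 6.400 L/h
D = CL × Css × τ / F = 6.400 × 0.747 × 8 / 0.2 = 191.2 mg

191 mg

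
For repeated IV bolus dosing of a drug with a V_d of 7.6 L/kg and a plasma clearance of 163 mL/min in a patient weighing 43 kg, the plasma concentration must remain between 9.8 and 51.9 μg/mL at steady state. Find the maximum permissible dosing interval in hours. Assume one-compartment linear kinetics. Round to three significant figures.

Vd(total) = 43 kg × 7.6 L/kg = 326.8 L
Convert clearance: 163 mL/min × 60 min/h ÷ 1000 mL/L = 9.780 L/h
k = CL / Vd = 9.780 / 326.8 = 0.02993 h⁻¹
Between IV bolus doses, concentration decays as C = C₀·e^(−kτ), so C_peak/C_trough = e^(kτ).
τ_max = ln(C_peak/C_trough) / k = ln(51.9/9.8) / 0.02993 = 1.667 / 0.02993 = 55.70 h

55.7 h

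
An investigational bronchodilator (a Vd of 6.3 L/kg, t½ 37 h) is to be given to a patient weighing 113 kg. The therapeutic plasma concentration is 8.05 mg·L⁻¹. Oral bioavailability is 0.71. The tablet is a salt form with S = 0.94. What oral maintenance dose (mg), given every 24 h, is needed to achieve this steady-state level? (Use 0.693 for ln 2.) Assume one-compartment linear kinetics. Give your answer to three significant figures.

3860 mg

Vd = 6.3 L/kg × 113 kg = 711.9 L
CL = ln 2 · Vd / t½ = 0.693 × 711.9 / 37 = 13.33 L/h
D = CL × Css × τ / F / S = 13.33 × 8.05 × 24 / 0.71 / 0.94 = 3859 mg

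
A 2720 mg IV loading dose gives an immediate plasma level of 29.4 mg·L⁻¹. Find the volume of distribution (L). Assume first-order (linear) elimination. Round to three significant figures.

Immediately after an IV bolus, C₀ = Dose / Vd, so Vd = Dose / C₀.
Vd = 2720 / 29.4 = 92.52 L

92.5 L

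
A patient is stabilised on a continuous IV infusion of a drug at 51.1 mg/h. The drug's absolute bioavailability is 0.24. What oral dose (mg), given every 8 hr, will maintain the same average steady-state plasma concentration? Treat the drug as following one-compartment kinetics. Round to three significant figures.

To maintain the same Css, the systemic dosing rate must be unchanged: F·D/τ = infusion rate.
D = rate × τ / F = 51.1 × 8 / 0.24 = 1703 mg

1700 mg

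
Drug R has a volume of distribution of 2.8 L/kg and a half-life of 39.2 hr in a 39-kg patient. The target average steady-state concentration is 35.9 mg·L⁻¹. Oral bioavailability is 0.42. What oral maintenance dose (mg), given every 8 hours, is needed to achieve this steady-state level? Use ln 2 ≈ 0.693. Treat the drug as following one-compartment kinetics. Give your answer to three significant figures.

1320 mg

Total Vd = 2.8 × 39 = 109.2 L
k = 0.693/39.2 = 0.01768 h⁻¹, so CL = k·Vd = 0.01768 × 109.2 = 1.931 L/h
D = CL × Css × τ / F = 1.931 × 35.9 × 8 / 0.42 = 1320 mg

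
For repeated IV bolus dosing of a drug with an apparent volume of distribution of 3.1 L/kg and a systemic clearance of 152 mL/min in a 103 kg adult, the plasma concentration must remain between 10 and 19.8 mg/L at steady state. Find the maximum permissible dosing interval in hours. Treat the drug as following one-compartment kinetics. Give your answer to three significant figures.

23.9 h

Vd = 3.1 L/kg × 103 kg = 319.3 L
CL = 152 mL/min = 152 × 0.06 = 9.120 L/h
k = CL / Vd = 9.120 / 319.3 = 0.02856 h⁻¹
Between IV bolus doses, concentration decays as C = C₀·e^(−kτ), so C_peak/C_trough = e^(kτ).
τ_max = ln(C_peak/C_trough) / k = ln(19.8/10) / 0.02856 = 0.6831 / 0.02856 = 23.92 h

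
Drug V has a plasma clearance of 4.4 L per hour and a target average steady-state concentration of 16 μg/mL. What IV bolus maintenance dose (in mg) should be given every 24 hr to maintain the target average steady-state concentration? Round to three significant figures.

1690 mg

D = CL × Css × τ = 4.400 × 16 × 24 = 1690 mg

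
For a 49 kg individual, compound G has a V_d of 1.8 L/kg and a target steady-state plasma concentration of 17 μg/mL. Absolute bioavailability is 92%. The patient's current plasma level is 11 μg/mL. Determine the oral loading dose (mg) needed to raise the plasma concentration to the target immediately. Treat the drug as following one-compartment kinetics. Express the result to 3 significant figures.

Vd = 1.8 L/kg × 49 kg = 88.20 L
The loading dose fills Vd to the target concentration.
Concentration deficit ΔC = 17 − 11 = 6.000 mg/L
LD = Vd × ΔC / F = 88.20 × 6.000 / 0.92 = 575.2 mg

575 mg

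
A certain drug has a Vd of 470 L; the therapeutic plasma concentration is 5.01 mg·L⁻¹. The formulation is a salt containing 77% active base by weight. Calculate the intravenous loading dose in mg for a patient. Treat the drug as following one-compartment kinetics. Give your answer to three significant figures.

LD = Vd × C / S = 470.0 × 5.010 / 0.77 = 3058 mg

3060 mg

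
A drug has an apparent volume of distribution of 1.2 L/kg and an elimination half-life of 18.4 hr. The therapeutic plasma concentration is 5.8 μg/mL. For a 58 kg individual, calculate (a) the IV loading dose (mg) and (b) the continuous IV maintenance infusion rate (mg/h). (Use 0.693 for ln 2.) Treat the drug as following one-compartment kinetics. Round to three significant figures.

(a) 404 mg; (b) 15.2 mg/h

Vd = 1.2 L/kg × 58 kg = 69.60 L
LD = Vd × C = 69.60 × 5.8 = 403.7 mg
CL = 0.693 × Vd / t½ = 0.693 × 69.60 / 18.4 = 2.621 L/h
Infusion rate = CL × Css = 2.621 × 5.8 = 15.20 mg/h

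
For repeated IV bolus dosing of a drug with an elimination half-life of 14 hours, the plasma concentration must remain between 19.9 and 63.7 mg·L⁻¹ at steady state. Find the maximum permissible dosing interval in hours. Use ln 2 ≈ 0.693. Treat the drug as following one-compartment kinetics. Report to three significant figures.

k = 0.693 / t½ = 0.693 / 14 = 0.04950 h⁻¹
Between IV bolus doses, concentration decays as C = C₀·e^(−kτ), so C_peak/C_trough = e^(kτ).
τ_max = ln(C_peak/C_trough) / k = ln(63.7/19.9) / 0.04950 = 1.163 / 0.04950 = 23.49 h

23.5 h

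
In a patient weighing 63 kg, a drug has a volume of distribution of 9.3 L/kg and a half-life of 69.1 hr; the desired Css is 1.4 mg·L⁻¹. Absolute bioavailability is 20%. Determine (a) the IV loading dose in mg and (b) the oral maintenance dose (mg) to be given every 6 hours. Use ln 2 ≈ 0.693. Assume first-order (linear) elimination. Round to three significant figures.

Total Vd = 9.3 × 63 = 585.9 L
LD = Vd × C = 585.9 × 1.4 = 820.3 mg
CL = 0.693 × Vd / t½ = 0.693 × 585.9 / 69.1 = 5.876 L/h
D = CL × Css × τ / F = 5.876 × 1.4 × 6 / 0.2 = 246.8 mg

(a) 820 mg; (b) 247 mg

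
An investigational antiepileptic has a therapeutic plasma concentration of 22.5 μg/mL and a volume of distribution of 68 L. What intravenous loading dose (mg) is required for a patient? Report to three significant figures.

1530 mg

The loading dose fills Vd to the target concentration.
LD = Vd × C = 68.00 × 22.50 = 1530 mg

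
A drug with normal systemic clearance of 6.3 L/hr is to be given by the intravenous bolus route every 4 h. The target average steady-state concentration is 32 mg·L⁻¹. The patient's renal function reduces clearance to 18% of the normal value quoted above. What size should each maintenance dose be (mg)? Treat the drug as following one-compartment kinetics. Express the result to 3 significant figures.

Patient clearance = 0.18 × 6.300 = 1.134 L/h
D = CL × Css × τ = 1.134 × 32 × 4 = 145.2 mg

145 mg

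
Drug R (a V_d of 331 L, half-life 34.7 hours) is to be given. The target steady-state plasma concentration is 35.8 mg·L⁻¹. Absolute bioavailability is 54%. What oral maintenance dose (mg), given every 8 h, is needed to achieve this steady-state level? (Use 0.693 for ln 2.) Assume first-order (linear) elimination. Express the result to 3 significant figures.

k = 0.693/34.7 = 0.01997 h⁻¹, so CL = k·Vd = 0.01997 × 331.0 = 6.610 L/h
D = CL × Css × τ / F = 6.610 × 35.8 × 8 / 0.54 = 3506 mg

3510 mg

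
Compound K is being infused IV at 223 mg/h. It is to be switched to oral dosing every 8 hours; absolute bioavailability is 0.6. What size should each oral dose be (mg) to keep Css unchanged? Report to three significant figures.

2970 mg

To maintain the same Css, the systemic dosing rate must be unchanged: F·D/τ = infusion rate.
D = rate × τ / F = 223 × 8 / 0.6 = 2973 mg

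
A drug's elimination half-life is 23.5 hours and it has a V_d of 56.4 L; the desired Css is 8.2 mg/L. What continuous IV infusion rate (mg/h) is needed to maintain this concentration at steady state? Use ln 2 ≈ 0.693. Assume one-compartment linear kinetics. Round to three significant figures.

13.6 mg/h

CL = 0.693 × Vd / t½ = 0.693 × 56.40 / 23.5 = 1.663 L/h
Infusion rate = CL × Css = 1.663 × 8.2 = 13.64 mg/h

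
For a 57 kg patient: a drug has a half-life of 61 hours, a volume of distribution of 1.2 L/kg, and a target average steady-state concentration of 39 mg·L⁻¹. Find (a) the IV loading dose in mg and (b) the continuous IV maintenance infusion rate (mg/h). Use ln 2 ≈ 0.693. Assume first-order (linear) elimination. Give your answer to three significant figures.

(a) 2670 mg; (b) 30.3 mg/h

Vd(total) = 57 kg × 1.2 L/kg = 68.40 L
LD = Vd × C = 68.40 × 39 = 2668 mg
CL = 0.693 × Vd / t½ = 0.693 × 68.40 / 61 = 0.7771 L/h
Infusion rate = CL × Css = 0.7771 × 39 = 30.31 mg/h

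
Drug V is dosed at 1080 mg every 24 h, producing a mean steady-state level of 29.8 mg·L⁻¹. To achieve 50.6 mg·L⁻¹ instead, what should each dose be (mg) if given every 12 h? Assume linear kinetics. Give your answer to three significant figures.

917 mg

For first-order elimination, Css ∝ F·D/(CL·τ); F and CL are unchanged, so Css ∝ D/τ.
D₂ = D₁ × (Css,target / Css,current) × (τ₂/τ₁) = 1080 × (50.6/29.8) × (12/24) = 916.9 mg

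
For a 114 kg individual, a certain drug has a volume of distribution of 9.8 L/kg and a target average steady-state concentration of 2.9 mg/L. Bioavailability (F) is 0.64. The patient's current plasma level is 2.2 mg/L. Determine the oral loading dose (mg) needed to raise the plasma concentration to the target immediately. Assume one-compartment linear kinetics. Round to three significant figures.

1220 mg

Vd(total) = 114 kg × 9.8 L/kg = 1117 L
Concentration deficit ΔC = 2.9 − 2.2 = 0.7000 mg/L
LD = Vd × ΔC / F = 1117 × 0.7000 / 0.64 = 1222 mg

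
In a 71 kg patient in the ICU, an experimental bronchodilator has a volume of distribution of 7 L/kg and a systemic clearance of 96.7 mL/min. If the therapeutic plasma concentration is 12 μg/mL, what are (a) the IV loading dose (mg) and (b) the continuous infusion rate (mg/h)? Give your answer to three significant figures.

(a) 5960 mg; (b) 69.6 mg/h

Total Vd = 7 × 71 = 497.0 L
Loading dose = Vd × C = 497.0 × 12 = 5964 mg
CL = 96.7 mL/min × 60/1000 = 5.802 L/h
Infusion rate = 5.802 L/h × 12 mg/L = 69.62 mg/h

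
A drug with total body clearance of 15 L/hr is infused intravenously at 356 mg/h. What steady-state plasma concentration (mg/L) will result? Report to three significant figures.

Css = rate / CL = 356 / 15.00 = 23.73 mg/L

23.7 mg/L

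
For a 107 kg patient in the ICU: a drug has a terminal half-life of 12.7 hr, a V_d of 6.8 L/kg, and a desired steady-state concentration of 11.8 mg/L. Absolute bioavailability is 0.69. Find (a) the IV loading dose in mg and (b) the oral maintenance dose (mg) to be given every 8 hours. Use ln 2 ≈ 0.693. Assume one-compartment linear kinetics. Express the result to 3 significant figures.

Vd = 6.8 L/kg × 107 kg = 727.6 L
LD = Vd × C = 727.6 × 11.8 = 8586 mg
CL = 0.693 × Vd / t½ = 0.693 × 727.6 / 12.7 = 39.70 L/h
D = CL × Css × τ / F = 39.70 × 11.8 × 8 / 0.69 = 5431 mg

(a) 8590 mg; (b) 5430 mg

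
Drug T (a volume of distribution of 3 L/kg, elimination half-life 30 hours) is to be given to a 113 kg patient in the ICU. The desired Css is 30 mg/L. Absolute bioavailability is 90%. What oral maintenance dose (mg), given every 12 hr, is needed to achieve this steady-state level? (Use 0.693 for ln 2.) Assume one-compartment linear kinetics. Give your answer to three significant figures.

3130 mg

Vd = 3 L/kg × 113 kg = 339.0 L
k = 0.693/30 = 0.02310 h⁻¹, so CL = k·Vd = 0.02310 × 339.0 = 7.831 L/h
D = CL × Css × τ / F = 7.831 × 30 × 12 / 0.9 = 3132 mg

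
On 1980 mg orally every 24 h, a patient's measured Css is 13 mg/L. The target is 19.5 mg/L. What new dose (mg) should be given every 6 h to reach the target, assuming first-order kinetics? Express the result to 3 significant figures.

743 mg

For first-order elimination, Css ∝ F·D/(CL·τ); F and CL are unchanged, so Css ∝ D/τ.
D₂ = D₁ × (Css,target / Css,current) × (τ₂/τ₁) = 1980 × (19.5/13) × (6/24) = 742.5 mg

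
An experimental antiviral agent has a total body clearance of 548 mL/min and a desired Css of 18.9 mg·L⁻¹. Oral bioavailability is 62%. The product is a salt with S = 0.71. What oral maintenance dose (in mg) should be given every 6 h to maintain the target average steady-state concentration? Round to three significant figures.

8470 mg

CL = 548 mL/min × 60/1000 = 32.88 L/h
D = CL × Css × τ / F / S = 32.88 × 18.9 × 6 / 0.62 / 0.71 = 8470 mg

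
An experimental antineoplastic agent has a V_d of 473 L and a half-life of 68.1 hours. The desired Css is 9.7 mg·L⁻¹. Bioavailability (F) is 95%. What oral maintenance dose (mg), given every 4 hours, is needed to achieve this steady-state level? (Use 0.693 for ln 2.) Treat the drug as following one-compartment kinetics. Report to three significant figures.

CL = 0.693 × Vd / t½ = 0.693 × 473.0 / 68.1 = 4.813 L/h
D = CL × Css × τ / F = 4.813 × 9.7 × 4 / 0.95 = 196.6 mg

197 mg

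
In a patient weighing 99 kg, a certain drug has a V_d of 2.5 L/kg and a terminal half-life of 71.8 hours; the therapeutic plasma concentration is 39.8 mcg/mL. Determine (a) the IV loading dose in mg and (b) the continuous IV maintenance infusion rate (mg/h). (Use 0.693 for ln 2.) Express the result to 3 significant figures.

Vd(total) = 99 kg × 2.5 L/kg = 247.5 L
LD = Vd × C = 247.5 × 39.8 = 9851 mg
CL = 0.693 × Vd / t½ = 0.693 × 247.5 / 71.8 = 2.389 L/h
Infusion rate = CL × Css = 2.389 × 39.8 = 95.08 mg/h

(a) 9850 mg; (b) 95.1 mg/h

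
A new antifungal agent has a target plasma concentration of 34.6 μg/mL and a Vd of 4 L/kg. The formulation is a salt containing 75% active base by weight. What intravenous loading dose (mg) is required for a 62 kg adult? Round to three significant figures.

Vd = 4 L/kg × 62 kg = 248.0 L
The loading dose fills Vd to the target concentration.
LD = Vd × C / S = 248.0 × 34.60 / 0.75 = 11440 mg

11400 mg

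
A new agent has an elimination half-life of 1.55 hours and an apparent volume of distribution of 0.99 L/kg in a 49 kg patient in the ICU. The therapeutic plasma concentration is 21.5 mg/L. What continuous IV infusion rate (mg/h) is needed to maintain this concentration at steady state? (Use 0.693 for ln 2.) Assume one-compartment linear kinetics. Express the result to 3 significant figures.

466 mg/h

Vd(total) = 49 kg × 0.99 L/kg = 48.51 L
k = 0.693/1.55 = 0.4471 h⁻¹, so CL = k·Vd = 0.4471 × 48.51 = 21.69 L/h
Infusion rate = CL × Css = 21.69 × 21.5 = 466.3 mg/h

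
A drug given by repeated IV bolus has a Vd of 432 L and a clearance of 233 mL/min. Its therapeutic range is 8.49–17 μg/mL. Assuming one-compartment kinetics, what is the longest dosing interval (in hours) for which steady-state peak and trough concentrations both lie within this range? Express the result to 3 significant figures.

21.5 h

Convert clearance: 233 mL/min × 60 min/h ÷ 1000 mL/L = 13.98 L/h
k = CL / Vd = 13.98 / 432.0 = 0.03236 h⁻¹
Between IV bolus doses, concentration decays as C = C₀·e^(−kτ), so C_peak/C_trough = e^(kτ).
τ_max = ln(C_peak/C_trough) / k = ln(17/8.49) / 0.03236 = 0.6943 / 0.03236 = 21.46 h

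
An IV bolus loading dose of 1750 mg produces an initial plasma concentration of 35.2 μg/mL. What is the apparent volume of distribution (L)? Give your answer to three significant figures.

Immediately after an IV bolus, C₀ = Dose / Vd, so Vd = Dose / C₀.
Vd = 1750 / 35.2 = 49.72 L

49.7 L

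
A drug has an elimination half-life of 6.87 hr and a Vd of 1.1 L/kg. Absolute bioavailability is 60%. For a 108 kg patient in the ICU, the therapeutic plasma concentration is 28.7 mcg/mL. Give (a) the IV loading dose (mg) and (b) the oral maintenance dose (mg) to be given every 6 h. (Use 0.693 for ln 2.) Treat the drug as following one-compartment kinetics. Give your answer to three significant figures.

Vd(total) = 108 kg × 1.1 L/kg = 118.8 L
LD = Vd × C = 118.8 × 28.7 = 3410 mg
CL = 0.693 × Vd / t½ = 0.693 × 118.8 / 6.87 = 11.98 L/h
D = CL × Css × τ / F = 11.98 × 28.7 × 6 / 0.6 = 3438 mg

(a) 3410 mg; (b) 3440 mg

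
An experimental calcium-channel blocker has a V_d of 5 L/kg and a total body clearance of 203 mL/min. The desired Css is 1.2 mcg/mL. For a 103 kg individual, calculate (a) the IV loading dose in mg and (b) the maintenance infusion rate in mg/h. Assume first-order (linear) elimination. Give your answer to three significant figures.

(a) 618 mg; (b) 14.6 mg/h

Vd = 5 L/kg × 103 kg = 515.0 L
Loading: fill Vd to C_target → 515.0 L × 1.2 mg/L = 618.0 mg
Convert clearance: 203 mL/min × 60 min/h ÷ 1000 mL/L = 12.18 L/h
Infusion rate = 12.18 L/h × 1.2 mg/L = 14.62 mg/h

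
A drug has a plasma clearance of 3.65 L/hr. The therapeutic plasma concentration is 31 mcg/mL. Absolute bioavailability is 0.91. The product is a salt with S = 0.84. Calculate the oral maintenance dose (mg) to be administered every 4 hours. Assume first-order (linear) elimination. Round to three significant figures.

D = CL × Css × τ / F / S = 3.650 × 31 × 4 / 0.91 / 0.84 = 592.1 mg

592 mg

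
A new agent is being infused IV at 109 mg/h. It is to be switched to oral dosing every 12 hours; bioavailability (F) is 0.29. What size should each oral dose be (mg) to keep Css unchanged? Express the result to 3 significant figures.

To maintain the same Css, the systemic dosing rate must be unchanged: F·D/τ = infusion rate.
D = rate × τ / F = 109 × 12 / 0.29 = 4510 mg

4510 mg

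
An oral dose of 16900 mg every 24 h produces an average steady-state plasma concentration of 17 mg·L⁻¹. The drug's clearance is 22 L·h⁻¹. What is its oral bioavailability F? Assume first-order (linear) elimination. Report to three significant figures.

0.531

F·D/τ = CL·Css at steady state → F = CL·Css·τ / D.
F = 22 × 17 × 24 / 16900 = 0.531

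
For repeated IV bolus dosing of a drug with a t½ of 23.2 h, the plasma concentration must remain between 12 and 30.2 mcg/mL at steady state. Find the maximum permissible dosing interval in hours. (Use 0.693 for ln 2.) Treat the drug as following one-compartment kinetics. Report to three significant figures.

30.9 h

k = 0.693 / t½ = 0.693 / 23.2 = 0.02987 h⁻¹
Between IV bolus doses, concentration decays as C = C₀·e^(−kτ), so C_peak/C_trough = e^(kτ).
τ_max = ln(C_peak/C_trough) / k = ln(30.2/12) / 0.02987 = 0.9229 / 0.02987 = 30.90 h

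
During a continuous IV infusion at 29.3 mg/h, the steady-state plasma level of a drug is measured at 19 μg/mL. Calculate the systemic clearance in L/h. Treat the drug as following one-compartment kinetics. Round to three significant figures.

1.54 L/h

At steady state, infusion rate = CL × Css, so CL = rate / Css.
CL = 29.3 / 19 = 1.542 L/h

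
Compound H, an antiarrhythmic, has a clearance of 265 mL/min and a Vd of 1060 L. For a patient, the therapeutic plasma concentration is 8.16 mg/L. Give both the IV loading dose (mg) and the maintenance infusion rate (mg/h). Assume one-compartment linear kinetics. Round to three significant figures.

Loading: fill Vd to C_target → 1060 L × 8.16 mg/L = 8650 mg
CL = 265 mL/min × 60/1000 = 15.90 L/h
Infusion rate = 15.90 L/h × 8.16 mg/L = 129.7 mg/h

(a) 8650 mg; (b) 130 mg/h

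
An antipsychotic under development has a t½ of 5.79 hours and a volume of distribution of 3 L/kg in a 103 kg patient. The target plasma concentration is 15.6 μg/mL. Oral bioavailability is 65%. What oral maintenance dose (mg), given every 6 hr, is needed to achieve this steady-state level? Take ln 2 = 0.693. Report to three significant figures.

5330 mg

Total Vd = 3 × 103 = 309.0 L
k = 0.693/5.79 = 0.1197 h⁻¹, so CL = k·Vd = 0.1197 × 309.0 = 36.99 L/h
D = CL × Css × τ / F = 36.99 × 15.6 × 6 / 0.65 = 5327 mg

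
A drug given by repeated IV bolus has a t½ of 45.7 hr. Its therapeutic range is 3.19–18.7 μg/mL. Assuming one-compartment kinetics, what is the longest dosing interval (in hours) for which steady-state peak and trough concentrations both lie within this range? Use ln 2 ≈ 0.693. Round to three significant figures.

k = 0.693 / t½ = 0.693 / 45.7 = 0.01516 h⁻¹
Between IV bolus doses, concentration decays as C = C₀·e^(−kτ), so C_peak/C_trough = e^(kτ).
τ_max = ln(C_peak/C_trough) / k = ln(18.7/3.19) / 0.01516 = 1.769 / 0.01516 = 116.7 h

117 h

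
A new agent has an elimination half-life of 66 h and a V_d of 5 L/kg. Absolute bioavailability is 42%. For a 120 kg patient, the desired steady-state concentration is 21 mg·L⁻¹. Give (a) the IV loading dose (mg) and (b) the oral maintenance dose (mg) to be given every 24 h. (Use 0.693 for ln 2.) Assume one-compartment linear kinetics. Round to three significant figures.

Total Vd = 5 × 120 = 600.0 L
LD = Vd × C = 600.0 × 21 = 12600 mg
CL = 0.693 × Vd / t½ = 0.693 × 600.0 / 66 = 6.300 L/h
D = CL × Css × τ / F = 6.300 × 21 × 24 / 0.42 = 7560 mg

(a) 12600 mg; (b) 7560 mg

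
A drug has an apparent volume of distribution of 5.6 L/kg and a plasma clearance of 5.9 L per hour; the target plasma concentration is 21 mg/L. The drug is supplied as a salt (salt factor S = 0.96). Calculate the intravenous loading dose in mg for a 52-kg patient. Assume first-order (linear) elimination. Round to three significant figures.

6370 mg

Vd = 5.6 L/kg × 52 kg = 291.2 L
LD is governed by Vd — clearance does not enter the loading-dose calculation.
LD = Vd × C / S = 291.2 × 21.00 / 0.96 = 6370 mg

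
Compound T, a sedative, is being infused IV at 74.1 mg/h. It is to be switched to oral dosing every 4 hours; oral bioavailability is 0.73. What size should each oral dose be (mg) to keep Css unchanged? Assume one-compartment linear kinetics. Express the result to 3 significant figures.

To maintain the same Css, the systemic dosing rate must be unchanged: F·D/τ = infusion rate.
D = rate × τ / F = 74.1 × 4 / 0.73 = 406.0 mg

406 mg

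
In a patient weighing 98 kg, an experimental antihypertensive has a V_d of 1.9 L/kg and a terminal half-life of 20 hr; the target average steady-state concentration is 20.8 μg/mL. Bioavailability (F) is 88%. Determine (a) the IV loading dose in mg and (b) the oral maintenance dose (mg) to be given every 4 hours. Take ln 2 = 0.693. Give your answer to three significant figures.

(a) 3870 mg; (b) 610 mg

Total Vd = 1.9 × 98 = 186.2 L
LD = Vd × C = 186.2 × 20.8 = 3873 mg
CL = 0.693 × Vd / t½ = 0.693 × 186.2 / 20 = 6.452 L/h
D = CL × Css × τ / F = 6.452 × 20.8 × 4 / 0.88 = 610.0 mg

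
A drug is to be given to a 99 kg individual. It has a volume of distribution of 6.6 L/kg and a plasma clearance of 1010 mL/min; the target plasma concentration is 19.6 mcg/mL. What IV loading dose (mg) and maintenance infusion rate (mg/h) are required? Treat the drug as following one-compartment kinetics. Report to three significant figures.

(a) 12800 mg; (b) 1190 mg/h

Vd(total) = 99 kg × 6.6 L/kg = 653.4 L
Loading dose = Vd × C = 653.4 × 19.6 = 12810 mg
CL = 1010 mL/min × 60/1000 = 60.60 L/h
Infusion rate = 60.60 L/h × 19.6 mg/L = 1188 mg/h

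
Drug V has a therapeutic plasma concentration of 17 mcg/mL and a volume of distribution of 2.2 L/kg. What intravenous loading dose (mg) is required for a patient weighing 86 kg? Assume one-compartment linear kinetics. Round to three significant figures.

3220 mg

Vd = 2.2 L/kg × 86 kg = 189.2 L
LD = Vd × C = 189.2 × 17.00 = 3216 mg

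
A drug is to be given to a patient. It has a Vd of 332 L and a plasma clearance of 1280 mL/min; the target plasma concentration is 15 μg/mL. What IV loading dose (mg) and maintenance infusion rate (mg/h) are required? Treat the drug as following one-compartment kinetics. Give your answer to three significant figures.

(a) 4980 mg; (b) 1150 mg/h

LD = Vd · C_target = 332.0 × 15 = 4980 mg
CL = 1280 mL/min × 60/1000 = 76.80 L/h
Maintenance infusion rate = CL × Css = 76.80 × 15 = 1152 mg/h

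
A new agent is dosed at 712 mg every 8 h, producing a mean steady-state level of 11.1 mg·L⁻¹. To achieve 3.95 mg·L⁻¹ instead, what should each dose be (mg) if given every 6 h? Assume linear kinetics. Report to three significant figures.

190 mg

With linear kinetics, Css is proportional to dose rate (D/τ) at fixed clearance.
D₂ = D₁ × (Css,target / Css,current) × (τ₂/τ₁) = 712 × (3.95/11.1) × (6/8) = 190.0 mg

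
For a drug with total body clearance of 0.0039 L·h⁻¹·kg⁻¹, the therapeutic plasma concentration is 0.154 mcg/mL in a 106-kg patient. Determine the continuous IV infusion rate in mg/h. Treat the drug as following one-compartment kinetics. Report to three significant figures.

0.0637 mg/h

CL = 0.0039 L·h⁻¹·kg⁻¹ × 106 kg = 0.4134 L/h
Rate = CL × Css = 0.4134 × 0.154 = 0.06366 mg/h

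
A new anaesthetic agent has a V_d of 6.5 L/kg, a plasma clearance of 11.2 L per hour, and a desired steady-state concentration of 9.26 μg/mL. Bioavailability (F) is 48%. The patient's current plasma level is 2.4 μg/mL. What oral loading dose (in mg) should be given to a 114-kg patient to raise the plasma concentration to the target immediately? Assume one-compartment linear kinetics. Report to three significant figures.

Vd = 6.5 L/kg × 114 kg = 741.0 L
Concentration deficit ΔC = 9.26 − 2.4 = 6.860 mg/L
LD = Vd × ΔC / F = 741.0 × 6.860 / 0.48 = 10590 mg

10600 mg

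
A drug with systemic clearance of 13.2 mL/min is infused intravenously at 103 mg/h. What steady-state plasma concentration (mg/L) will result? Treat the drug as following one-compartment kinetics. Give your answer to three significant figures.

CL = 13.2 mL/min = 13.2 × 0.06 = 0.7920 L/h
Css = rate / CL = 103 / 0.7920 = 130.1 mg/L

130 mg/L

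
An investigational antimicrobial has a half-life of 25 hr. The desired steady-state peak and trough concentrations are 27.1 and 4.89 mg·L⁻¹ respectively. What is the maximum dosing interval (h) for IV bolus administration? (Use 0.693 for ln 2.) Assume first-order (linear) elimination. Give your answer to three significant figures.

61.8 h

k = 0.693 / t½ = 0.693 / 25 = 0.02772 h⁻¹
Between IV bolus doses, concentration decays as C = C₀·e^(−kτ), so C_peak/C_trough = e^(kτ).
τ_max = ln(C_peak/C_trough) / k = ln(27.1/4.89) / 0.02772 = 1.712 / 0.02772 = 61.76 h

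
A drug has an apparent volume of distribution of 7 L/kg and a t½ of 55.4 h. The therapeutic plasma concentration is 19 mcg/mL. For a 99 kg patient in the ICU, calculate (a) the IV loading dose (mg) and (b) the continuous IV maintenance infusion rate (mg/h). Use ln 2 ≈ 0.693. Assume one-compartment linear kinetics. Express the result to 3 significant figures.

(a) 13200 mg; (b) 165 mg/h

Vd(total) = 99 kg × 7 L/kg = 693.0 L
LD = Vd × C = 693.0 × 19 = 13170 mg
CL = 0.693 × Vd / t½ = 0.693 × 693.0 / 55.4 = 8.669 L/h
Infusion rate = CL × Css = 8.669 × 19 = 164.7 mg/h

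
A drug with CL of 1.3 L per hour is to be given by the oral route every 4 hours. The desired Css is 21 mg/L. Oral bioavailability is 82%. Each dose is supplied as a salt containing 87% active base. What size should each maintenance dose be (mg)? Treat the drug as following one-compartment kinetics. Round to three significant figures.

153 mg

D = CL × Css × τ / F / S = 1.300 × 21 × 4 / 0.82 / 0.87 = 153.1 mg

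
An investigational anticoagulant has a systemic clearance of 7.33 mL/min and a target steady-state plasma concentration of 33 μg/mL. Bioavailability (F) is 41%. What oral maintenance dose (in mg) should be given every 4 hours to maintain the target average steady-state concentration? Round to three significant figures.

CL = 7.33 mL/min × 60/1000 = 0.4398 L/h
D = CL × Css × τ / F = 0.4398 × 33 × 4 / 0.41 = 141.6 mg

142 mg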